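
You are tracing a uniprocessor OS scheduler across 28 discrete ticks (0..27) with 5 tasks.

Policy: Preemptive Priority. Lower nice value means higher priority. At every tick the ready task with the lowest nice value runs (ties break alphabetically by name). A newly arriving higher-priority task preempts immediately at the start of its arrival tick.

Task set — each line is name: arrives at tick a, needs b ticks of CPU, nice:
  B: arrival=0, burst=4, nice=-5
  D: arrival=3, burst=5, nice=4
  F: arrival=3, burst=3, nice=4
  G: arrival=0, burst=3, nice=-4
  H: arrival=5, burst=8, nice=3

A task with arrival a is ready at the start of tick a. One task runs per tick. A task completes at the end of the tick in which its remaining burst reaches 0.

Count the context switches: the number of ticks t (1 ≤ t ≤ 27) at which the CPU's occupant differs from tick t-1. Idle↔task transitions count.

context switches = 5

t=0: ready={B,G} → run B
t=1: ready={B,G} → run B
t=2: ready={B,G} → run B
t=3: ready={B,D,F,G} → run B
t=4: ready={D,F,G} → run G
t=5: ready={D,F,G,H} → run G
t=6: ready={D,F,G,H} → run G
t=7: ready={D,F,H} → run H
t=8: ready={D,F,H} → run H
t=9: ready={D,F,H} → run H
t=10: ready={D,F,H} → run H
t=11: ready={D,F,H} → run H
t=12: ready={D,F,H} → run H
t=13: ready={D,F,H} → run H
t=14: ready={D,F,H} → run H
t=15: ready={D,F} → run D
t=16: ready={D,F} → run D
t=17: ready={D,F} → run D
t=18: ready={D,F} → run D
t=19: ready={D,F} → run D
t=20: ready={F} → run F
t=21: ready={F} → run F
t=22: ready={F} → run F
t=23: (idle)
t=24: (idle)
t=25: (idle)
t=26: (idle)
t=27: (idle)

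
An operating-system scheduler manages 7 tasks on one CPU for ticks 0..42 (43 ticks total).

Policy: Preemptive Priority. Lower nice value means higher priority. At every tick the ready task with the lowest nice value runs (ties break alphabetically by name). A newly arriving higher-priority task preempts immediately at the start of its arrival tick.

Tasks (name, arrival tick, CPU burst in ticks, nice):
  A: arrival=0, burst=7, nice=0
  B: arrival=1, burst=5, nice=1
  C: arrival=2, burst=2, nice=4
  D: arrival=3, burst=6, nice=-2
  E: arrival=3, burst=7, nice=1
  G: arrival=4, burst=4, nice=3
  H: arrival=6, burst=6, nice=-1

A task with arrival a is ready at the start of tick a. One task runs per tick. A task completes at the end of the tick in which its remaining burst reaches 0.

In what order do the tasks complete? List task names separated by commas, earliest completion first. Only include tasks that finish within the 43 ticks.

completion order = D, H, A, B, E, G, C

t=0: ready={A} → run A
t=1: ready={A,B} → run A
t=2: ready={A,B,C} → run A
t=3: ready={A,B,C,D,E} → run D
t=4: ready={A,B,C,D,E,G} → run D
t=5: ready={A,B,C,D,E,G} → run D
t=6: ready={A,B,C,D,E,G,H} → run D
t=7: ready={A,B,C,D,E,G,H} → run D
t=8: ready={A,B,C,D,E,G,H} → run D
t=9: ready={A,B,C,E,G,H} → run H
t=10: ready={A,B,C,E,G,H} → run H
t=11: ready={A,B,C,E,G,H} → run H
t=12: ready={A,B,C,E,G,H} → run H
t=13: ready={A,B,C,E,G,H} → run H
t=14: ready={A,B,C,E,G,H} → run H
t=15: ready={A,B,C,E,G} → run A
t=16: ready={A,B,C,E,G} → run A
t=17: ready={A,B,C,E,G} → run A
t=18: ready={A,B,C,E,G} → run A
t=19: ready={B,C,E,G} → run B
t=20: ready={B,C,E,G} → run B
t=21: ready={B,C,E,G} → run B
t=22: ready={B,C,E,G} → run B
t=23: ready={B,C,E,G} → run B
t=24: ready={C,E,G} → run E
t=25: ready={C,E,G} → run E
t=26: ready={C,E,G} → run E
t=27: ready={C,E,G} → run E
t=28: ready={C,E,G} → run E
t=29: ready={C,E,G} → run E
t=30: ready={C,E,G} → run E
t=31: ready={C,G} → run G
t=32: ready={C,G} → run G
t=33: ready={C,G} → run G
t=34: ready={C,G} → run G
t=35: ready={C} → run C
t=36: ready={C} → run C
t=37: (idle)
t=38: (idle)
t=39: (idle)
t=40: (idle)
t=41: (idle)
t=42: (idle)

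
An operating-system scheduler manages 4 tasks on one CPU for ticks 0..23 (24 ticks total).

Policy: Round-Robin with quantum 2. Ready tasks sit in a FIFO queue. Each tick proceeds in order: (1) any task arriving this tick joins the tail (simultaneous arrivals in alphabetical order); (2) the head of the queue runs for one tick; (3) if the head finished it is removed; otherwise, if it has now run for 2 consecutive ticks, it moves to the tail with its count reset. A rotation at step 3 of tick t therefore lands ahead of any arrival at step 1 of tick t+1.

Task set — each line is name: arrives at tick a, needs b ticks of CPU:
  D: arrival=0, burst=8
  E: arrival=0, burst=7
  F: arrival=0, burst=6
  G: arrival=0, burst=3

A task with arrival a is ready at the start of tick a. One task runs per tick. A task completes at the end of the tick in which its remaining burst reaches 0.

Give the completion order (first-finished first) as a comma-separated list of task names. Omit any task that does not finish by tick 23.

completion order = G, F, D, E

t=0: queue=[D,E,F,G] q_used=0 → run D
t=1: queue=[D,E,F,G] q_used=1 → run D
t=2: queue=[E,F,G,D] q_used=0 → run E
t=3: queue=[E,F,G,D] q_used=1 → run E
t=4: queue=[F,G,D,E] q_used=0 → run F
t=5: queue=[F,G,D,E] q_used=1 → run F
t=6: queue=[G,D,E,F] q_used=0 → run G
t=7: queue=[G,D,E,F] q_used=1 → run G
t=8: queue=[D,E,F,G] q_used=0 → run D
t=9: queue=[D,E,F,G] q_used=1 → run D
t=10: queue=[E,F,G,D] q_used=0 → run E
t=11: queue=[E,F,G,D] q_used=1 → run E
t=12: queue=[F,G,D,E] q_used=0 → run F
t=13: queue=[F,G,D,E] q_used=1 → run F
t=14: queue=[G,D,E,F] q_used=0 → run G
t=15: queue=[D,E,F] q_used=0 → run D
t=16: queue=[D,E,F] q_used=1 → run D
t=17: queue=[E,F,D] q_used=0 → run E
t=18: queue=[E,F,D] q_used=1 → run E
t=19: queue=[F,D,E] q_used=0 → run F
t=20: queue=[F,D,E] q_used=1 → run F
t=21: queue=[D,E] q_used=0 → run D
t=22: queue=[D,E] q_used=1 → run D
t=23: queue=[E] q_used=0 → run E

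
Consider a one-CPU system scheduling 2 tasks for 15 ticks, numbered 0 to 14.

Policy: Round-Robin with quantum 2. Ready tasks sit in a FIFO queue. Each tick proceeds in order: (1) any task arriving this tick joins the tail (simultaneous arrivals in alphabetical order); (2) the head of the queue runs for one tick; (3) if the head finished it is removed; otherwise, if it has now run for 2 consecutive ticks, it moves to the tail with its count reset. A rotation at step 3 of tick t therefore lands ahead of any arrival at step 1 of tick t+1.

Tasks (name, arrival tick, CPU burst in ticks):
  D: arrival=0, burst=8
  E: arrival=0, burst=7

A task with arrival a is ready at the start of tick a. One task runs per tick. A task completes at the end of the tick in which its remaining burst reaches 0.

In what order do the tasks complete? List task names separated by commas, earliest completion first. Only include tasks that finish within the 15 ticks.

completion order = D, E

t=0: queue=[D,E] q_used=0 → run D
t=1: queue=[D,E] q_used=1 → run D
t=2: queue=[E,D] q_used=0 → run E
t=3: queue=[E,D] q_used=1 → run E
t=4: queue=[D,E] q_used=0 → run D
t=5: queue=[D,E] q_used=1 → run D
t=6: queue=[E,D] q_used=0 → run E
t=7: queue=[E,D] q_used=1 → run E
t=8: queue=[D,E] q_used=0 → run D
t=9: queue=[D,E] q_used=1 → run D
t=10: queue=[E,D] q_used=0 → run E
t=11: queue=[E,D] q_used=1 → run E
t=12: queue=[D,E] q_used=0 → run D
t=13: queue=[D,E] q_used=1 → run D
t=14: queue=[E] q_used=0 → run E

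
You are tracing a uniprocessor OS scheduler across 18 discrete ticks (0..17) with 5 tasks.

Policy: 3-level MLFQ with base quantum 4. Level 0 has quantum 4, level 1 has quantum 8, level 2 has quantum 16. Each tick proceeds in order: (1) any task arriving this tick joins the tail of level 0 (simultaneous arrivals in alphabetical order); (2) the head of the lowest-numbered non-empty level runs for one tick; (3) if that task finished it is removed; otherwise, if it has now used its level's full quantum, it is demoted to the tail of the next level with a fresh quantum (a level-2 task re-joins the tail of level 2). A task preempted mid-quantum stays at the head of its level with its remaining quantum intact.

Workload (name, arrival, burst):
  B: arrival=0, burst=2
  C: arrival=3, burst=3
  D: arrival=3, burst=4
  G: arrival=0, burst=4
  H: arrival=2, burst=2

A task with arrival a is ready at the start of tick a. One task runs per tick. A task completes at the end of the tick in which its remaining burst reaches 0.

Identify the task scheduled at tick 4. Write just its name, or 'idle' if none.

t=0: L0/L1/L2 = BG/-/- → run B
t=1: L0/L1/L2 = BG/-/- → run B
t=2: L0/L1/L2 = GH/-/- → run G
t=3: L0/L1/L2 = GHCD/-/- → run G
t=4: L0/L1/L2 = GHCD/-/- → run G
t=5: L0/L1/L2 = GHCD/-/- → run G
t=6: L0/L1/L2 = HCD/-/- → run H
t=7: L0/L1/L2 = HCD/-/- → run H
t=8: L0/L1/L2 = CD/-/- → run C
t=9: L0/L1/L2 = CD/-/- → run C
t=10: L0/L1/L2 = CD/-/- → run C
t=11: L0/L1/L2 = D/-/- → run D
t=12: L0/L1/L2 = D/-/- → run D
t=13: L0/L1/L2 = D/-/- → run D
t=14: L0/L1/L2 = D/-/- → run D
t=15: (idle)
t=16: (idle)
t=17: (idle)

running at tick 4 = G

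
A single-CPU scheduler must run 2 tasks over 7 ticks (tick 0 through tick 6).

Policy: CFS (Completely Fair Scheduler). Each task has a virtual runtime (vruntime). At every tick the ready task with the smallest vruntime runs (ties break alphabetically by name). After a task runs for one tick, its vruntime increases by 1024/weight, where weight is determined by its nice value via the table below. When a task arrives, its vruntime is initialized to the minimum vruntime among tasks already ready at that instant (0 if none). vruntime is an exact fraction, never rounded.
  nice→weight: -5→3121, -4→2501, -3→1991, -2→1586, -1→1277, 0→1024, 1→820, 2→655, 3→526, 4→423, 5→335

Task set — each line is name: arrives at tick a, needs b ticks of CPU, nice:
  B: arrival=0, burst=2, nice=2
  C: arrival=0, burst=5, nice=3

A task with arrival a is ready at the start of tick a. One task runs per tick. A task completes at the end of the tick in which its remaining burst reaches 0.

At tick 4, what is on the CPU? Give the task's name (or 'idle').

t=0: vr[B=0 C=0] → run B
t=1: vr[B=1024/655 C=0] → run C
t=2: vr[B=1024/655 C=512/263] → run B
t=3: vr[C=512/263] → run C
t=4: vr[C=1024/263] → run C
t=5: vr[C=1536/263] → run C
t=6: vr[C=2048/263] → run C

running at tick 4 = C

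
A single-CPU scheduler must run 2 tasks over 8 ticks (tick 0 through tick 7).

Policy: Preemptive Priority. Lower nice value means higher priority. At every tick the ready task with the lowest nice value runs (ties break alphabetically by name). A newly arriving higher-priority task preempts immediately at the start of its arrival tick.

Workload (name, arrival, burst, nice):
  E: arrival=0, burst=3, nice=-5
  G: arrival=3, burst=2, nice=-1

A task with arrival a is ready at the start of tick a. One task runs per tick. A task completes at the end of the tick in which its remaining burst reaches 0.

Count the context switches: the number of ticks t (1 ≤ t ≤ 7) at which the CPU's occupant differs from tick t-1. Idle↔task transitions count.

t=0: ready={E} → run E
t=1: ready={E} → run E
t=2: ready={E} → run E
t=3: ready={G} → run G
t=4: ready={G} → run G
t=5: (idle)
t=6: (idle)
t=7: (idle)

context switches = 2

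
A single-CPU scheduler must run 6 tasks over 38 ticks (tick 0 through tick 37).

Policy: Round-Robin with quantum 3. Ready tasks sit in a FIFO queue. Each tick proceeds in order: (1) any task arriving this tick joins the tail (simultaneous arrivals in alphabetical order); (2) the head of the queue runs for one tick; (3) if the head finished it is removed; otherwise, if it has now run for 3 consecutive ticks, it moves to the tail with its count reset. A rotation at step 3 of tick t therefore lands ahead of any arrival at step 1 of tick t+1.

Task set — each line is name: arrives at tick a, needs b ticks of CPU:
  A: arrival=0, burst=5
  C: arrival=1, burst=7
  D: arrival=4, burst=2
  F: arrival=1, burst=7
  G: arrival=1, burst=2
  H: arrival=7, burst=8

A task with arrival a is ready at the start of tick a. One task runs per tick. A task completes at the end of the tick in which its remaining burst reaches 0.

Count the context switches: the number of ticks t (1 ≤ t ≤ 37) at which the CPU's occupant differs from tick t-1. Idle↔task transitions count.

t=0: queue=[A] q_used=0 → run A
t=1: queue=[A,C,F,G] q_used=1 → run A
t=2: queue=[A,C,F,G] q_used=2 → run A
t=3: queue=[C,F,G,A] q_used=0 → run C
t=4: queue=[C,F,G,A,D] q_used=1 → run C
t=5: queue=[C,F,G,A,D] q_used=2 → run C
t=6: queue=[F,G,A,D,C] q_used=0 → run F
t=7: queue=[F,G,A,D,C,H] q_used=1 → run F
t=8: queue=[F,G,A,D,C,H] q_used=2 → run F
t=9: queue=[G,A,D,C,H,F] q_used=0 → run G
t=10: queue=[G,A,D,C,H,F] q_used=1 → run G
t=11: queue=[A,D,C,H,F] q_used=0 → run A
t=12: queue=[A,D,C,H,F] q_used=1 → run A
t=13: queue=[D,C,H,F] q_used=0 → run D
t=14: queue=[D,C,H,F] q_used=1 → run D
t=15: queue=[C,H,F] q_used=0 → run C
t=16: queue=[C,H,F] q_used=1 → run C
t=17: queue=[C,H,F] q_used=2 → run C
t=18: queue=[H,F,C] q_used=0 → run H
t=19: queue=[H,F,C] q_used=1 → run H
t=20: queue=[H,F,C] q_used=2 → run H
t=21: queue=[F,C,H] q_used=0 → run F
t=22: queue=[F,C,H] q_used=1 → run F
t=23: queue=[F,C,H] q_used=2 → run F
t=24: queue=[C,H,F] q_used=0 → run C
t=25: queue=[H,F] q_used=0 → run H
t=26: queue=[H,F] q_used=1 → run H
t=27: queue=[H,F] q_used=2 → run H
t=28: queue=[F,H] q_used=0 → run F
t=29: queue=[H] q_used=0 → run H
t=30: queue=[H] q_used=1 → run H
t=31: (idle)
t=32: (idle)
t=33: (idle)
t=34: (idle)
t=35: (idle)
t=36: (idle)
t=37: (idle)

context switches = 13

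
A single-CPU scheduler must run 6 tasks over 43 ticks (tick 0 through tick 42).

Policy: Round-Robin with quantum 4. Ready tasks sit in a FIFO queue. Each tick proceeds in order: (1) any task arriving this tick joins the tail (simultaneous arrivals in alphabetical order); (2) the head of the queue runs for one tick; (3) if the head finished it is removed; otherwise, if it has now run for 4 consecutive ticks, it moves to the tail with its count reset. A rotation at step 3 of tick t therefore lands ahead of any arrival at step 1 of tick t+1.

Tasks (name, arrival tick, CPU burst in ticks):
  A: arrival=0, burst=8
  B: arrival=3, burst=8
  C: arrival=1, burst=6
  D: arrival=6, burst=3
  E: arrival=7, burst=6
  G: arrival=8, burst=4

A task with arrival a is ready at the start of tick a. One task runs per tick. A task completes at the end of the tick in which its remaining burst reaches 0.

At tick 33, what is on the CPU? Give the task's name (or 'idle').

running at tick 33 = E

t=0: queue=[A] q_used=0 → run A
t=1: queue=[A,C] q_used=1 → run A
t=2: queue=[A,C] q_used=2 → run A
t=3: queue=[A,C,B] q_used=3 → run A
t=4: queue=[C,B,A] q_used=0 → run C
t=5: queue=[C,B,A] q_used=1 → run C
t=6: queue=[C,B,A,D] q_used=2 → run C
t=7: queue=[C,B,A,D,E] q_used=3 → run C
t=8: queue=[B,A,D,E,C,G] q_used=0 → run B
t=9: queue=[B,A,D,E,C,G] q_used=1 → run B
t=10: queue=[B,A,D,E,C,G] q_used=2 → run B
t=11: queue=[B,A,D,E,C,G] q_used=3 → run B
t=12: queue=[A,D,E,C,G,B] q_used=0 → run A
t=13: queue=[A,D,E,C,G,B] q_used=1 → run A
t=14: queue=[A,D,E,C,G,B] q_used=2 → run A
t=15: queue=[A,D,E,C,G,B] q_used=3 → run A
t=16: queue=[D,E,C,G,B] q_used=0 → run D
t=17: queue=[D,E,C,G,B] q_used=1 → run D
t=18: queue=[D,E,C,G,B] q_used=2 → run D
t=19: queue=[E,C,G,B] q_used=0 → run E
t=20: queue=[E,C,G,B] q_used=1 → run E
t=21: queue=[E,C,G,B] q_used=2 → run E
t=22: queue=[E,C,G,B] q_used=3 → run E
t=23: queue=[C,G,B,E] q_used=0 → run C
t=24: queue=[C,G,B,E] q_used=1 → run C
t=25: queue=[G,B,E] q_used=0 → run G
t=26: queue=[G,B,E] q_used=1 → run G
t=27: queue=[G,B,E] q_used=2 → run G
t=28: queue=[G,B,E] q_used=3 → run G
t=29: queue=[B,E] q_used=0 → run B
t=30: queue=[B,E] q_used=1 → run B
t=31: queue=[B,E] q_used=2 → run B
t=32: queue=[B,E] q_used=3 → run B
t=33: queue=[E] q_used=0 → run E
t=34: queue=[E] q_used=1 → run E
t=35: (idle)
t=36: (idle)
t=37: (idle)
t=38: (idle)
t=39: (idle)
t=40: (idle)
t=41: (idle)
t=42: (idle)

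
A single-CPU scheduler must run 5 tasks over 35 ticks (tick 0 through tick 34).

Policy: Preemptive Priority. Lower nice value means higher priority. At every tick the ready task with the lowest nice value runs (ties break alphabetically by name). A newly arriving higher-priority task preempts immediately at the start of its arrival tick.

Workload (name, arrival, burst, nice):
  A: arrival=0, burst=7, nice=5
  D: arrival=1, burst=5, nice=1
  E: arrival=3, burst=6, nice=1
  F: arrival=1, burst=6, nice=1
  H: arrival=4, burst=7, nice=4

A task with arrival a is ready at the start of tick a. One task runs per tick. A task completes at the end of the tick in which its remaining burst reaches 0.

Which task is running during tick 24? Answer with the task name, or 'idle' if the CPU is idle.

t=0: ready={A} → run A
t=1: ready={A,D,F} → run D
t=2: ready={A,D,F} → run D
t=3: ready={A,D,E,F} → run D
t=4: ready={A,D,E,F,H} → run D
t=5: ready={A,D,E,F,H} → run D
t=6: ready={A,E,F,H} → run E
t=7: ready={A,E,F,H} → run E
t=8: ready={A,E,F,H} → run E
t=9: ready={A,E,F,H} → run E
t=10: ready={A,E,F,H} → run E
t=11: ready={A,E,F,H} → run E
t=12: ready={A,F,H} → run F
t=13: ready={A,F,H} → run F
t=14: ready={A,F,H} → run F
t=15: ready={A,F,H} → run F
t=16: ready={A,F,H} → run F
t=17: ready={A,F,H} → run F
t=18: ready={A,H} → run H
t=19: ready={A,H} → run H
t=20: ready={A,H} → run H
t=21: ready={A,H} → run H
t=22: ready={A,H} → run H
t=23: ready={A,H} → run H
t=24: ready={A,H} → run H
t=25: ready={A} → run A
t=26: ready={A} → run A
t=27: ready={A} → run A
t=28: ready={A} → run A
t=29: ready={A} → run A
t=30: ready={A} → run A
t=31: (idle)
t=32: (idle)
t=33: (idle)
t=34: (idle)

running at tick 24 = H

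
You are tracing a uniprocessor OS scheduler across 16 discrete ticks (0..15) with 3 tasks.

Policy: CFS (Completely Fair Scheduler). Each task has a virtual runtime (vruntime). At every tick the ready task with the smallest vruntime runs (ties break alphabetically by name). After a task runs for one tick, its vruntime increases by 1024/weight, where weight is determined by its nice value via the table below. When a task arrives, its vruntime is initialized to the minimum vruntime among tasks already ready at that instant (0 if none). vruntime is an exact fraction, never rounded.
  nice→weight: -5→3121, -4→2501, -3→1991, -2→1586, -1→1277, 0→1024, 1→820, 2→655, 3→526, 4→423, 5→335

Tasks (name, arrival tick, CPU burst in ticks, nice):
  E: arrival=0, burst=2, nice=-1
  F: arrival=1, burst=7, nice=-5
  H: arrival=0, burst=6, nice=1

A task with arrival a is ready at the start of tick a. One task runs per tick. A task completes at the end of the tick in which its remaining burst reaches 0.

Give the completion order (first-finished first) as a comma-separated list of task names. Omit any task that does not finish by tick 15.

t=0: vr[E=0 H=0] → run E
t=1: vr[E=1024/1277 F=0 H=0] → run F
t=2: vr[E=1024/1277 F=1024/3121 H=0] → run H
t=3: vr[E=1024/1277 F=1024/3121 H=256/205] → run F
t=4: vr[E=1024/1277 F=2048/3121 H=256/205] → run F
t=5: vr[E=1024/1277 F=3072/3121 H=256/205] → run E
t=6: vr[F=3072/3121 H=256/205] → run F
t=7: vr[F=4096/3121 H=256/205] → run H
t=8: vr[F=4096/3121 H=512/205] → run F
t=9: vr[F=5120/3121 H=512/205] → run F
t=10: vr[F=6144/3121 H=512/205] → run F
t=11: vr[H=512/205] → run H
t=12: vr[H=768/205] → run H
t=13: vr[H=1024/205] → run H
t=14: vr[H=256/41] → run H
t=15: (idle)

completion order = E, F, H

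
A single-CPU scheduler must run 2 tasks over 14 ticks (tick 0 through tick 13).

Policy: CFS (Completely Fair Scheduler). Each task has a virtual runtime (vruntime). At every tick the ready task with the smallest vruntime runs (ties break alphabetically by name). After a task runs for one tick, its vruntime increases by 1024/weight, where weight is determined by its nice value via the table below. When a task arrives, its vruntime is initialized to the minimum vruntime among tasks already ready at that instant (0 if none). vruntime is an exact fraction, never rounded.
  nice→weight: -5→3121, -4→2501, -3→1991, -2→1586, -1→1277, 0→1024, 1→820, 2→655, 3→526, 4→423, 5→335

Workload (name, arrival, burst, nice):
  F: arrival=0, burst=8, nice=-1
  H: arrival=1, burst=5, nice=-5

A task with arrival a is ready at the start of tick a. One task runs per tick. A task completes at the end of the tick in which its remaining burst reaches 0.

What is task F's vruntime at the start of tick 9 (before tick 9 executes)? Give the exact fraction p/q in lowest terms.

vruntime(F, start of tick 9) = 4096/1277

t=0: vr[F=0] → run F
t=1: vr[F=1024/1277 H=1024/1277] → run F
t=2: vr[F=2048/1277 H=1024/1277] → run H
t=3: vr[F=2048/1277 H=4503552/3985517] → run H
t=4: vr[F=2048/1277 H=5811200/3985517] → run H
t=5: vr[F=2048/1277 H=7118848/3985517] → run F
t=6: vr[F=3072/1277 H=7118848/3985517] → run H
t=7: vr[F=3072/1277 H=8426496/3985517] → run H
t=8: vr[F=3072/1277] → run F
t=9: vr[F=4096/1277] → run F
t=10: vr[F=5120/1277] → run F
t=11: vr[F=6144/1277] → run F
t=12: vr[F=7168/1277] → run F
t=13: (idle)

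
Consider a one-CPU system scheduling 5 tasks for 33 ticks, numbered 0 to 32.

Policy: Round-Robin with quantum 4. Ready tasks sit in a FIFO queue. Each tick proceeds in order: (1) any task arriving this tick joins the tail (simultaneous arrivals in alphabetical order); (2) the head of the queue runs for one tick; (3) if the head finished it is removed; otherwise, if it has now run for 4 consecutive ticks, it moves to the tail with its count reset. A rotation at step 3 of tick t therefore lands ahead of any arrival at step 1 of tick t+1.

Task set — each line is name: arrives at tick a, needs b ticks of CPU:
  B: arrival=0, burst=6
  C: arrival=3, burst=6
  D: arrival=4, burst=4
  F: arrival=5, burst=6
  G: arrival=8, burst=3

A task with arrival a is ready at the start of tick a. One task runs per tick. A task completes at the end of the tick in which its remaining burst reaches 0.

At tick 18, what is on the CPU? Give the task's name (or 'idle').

t=0: queue=[B] q_used=0 → run B
t=1: queue=[B] q_used=1 → run B
t=2: queue=[B] q_used=2 → run B
t=3: queue=[B,C] q_used=3 → run B
t=4: queue=[C,B,D] q_used=0 → run C
t=5: queue=[C,B,D,F] q_used=1 → run C
t=6: queue=[C,B,D,F] q_used=2 → run C
t=7: queue=[C,B,D,F] q_used=3 → run C
t=8: queue=[B,D,F,C,G] q_used=0 → run B
t=9: queue=[B,D,F,C,G] q_used=1 → run B
t=10: queue=[D,F,C,G] q_used=0 → run D
t=11: queue=[D,F,C,G] q_used=1 → run D
t=12: queue=[D,F,C,G] q_used=2 → run D
t=13: queue=[D,F,C,G] q_used=3 → run D
t=14: queue=[F,C,G] q_used=0 → run F
t=15: queue=[F,C,G] q_used=1 → run F
t=16: queue=[F,C,G] q_used=2 → run F
t=17: queue=[F,C,G] q_used=3 → run F
t=18: queue=[C,G,F] q_used=0 → run C
t=19: queue=[C,G,F] q_used=1 → run C
t=20: queue=[G,F] q_used=0 → run G
t=21: queue=[G,F] q_used=1 → run G
t=22: queue=[G,F] q_used=2 → run G
t=23: queue=[F] q_used=0 → run F
t=24: queue=[F] q_used=1 → run F
t=25: (idle)
t=26: (idle)
t=27: (idle)
t=28: (idle)
t=29: (idle)
t=30: (idle)
t=31: (idle)
t=32: (idle)

running at tick 18 = C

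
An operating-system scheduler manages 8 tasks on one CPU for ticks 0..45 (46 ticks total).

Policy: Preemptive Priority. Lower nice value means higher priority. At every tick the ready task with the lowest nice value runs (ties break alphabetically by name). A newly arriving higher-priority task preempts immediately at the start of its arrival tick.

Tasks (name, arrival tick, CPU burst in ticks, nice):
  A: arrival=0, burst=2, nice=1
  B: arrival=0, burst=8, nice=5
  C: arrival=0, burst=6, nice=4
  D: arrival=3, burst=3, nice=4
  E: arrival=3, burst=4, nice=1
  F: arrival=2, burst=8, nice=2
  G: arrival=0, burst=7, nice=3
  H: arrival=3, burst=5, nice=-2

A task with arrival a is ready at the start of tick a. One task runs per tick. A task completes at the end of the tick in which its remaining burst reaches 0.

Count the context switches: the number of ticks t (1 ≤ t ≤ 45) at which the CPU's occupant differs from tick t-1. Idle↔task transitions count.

context switches = 9

t=0: ready={A,B,C,G} → run A
t=1: ready={A,B,C,G} → run A
t=2: ready={B,C,F,G} → run F
t=3: ready={B,C,D,E,F,G,H} → run H
t=4: ready={B,C,D,E,F,G,H} → run H
t=5: ready={B,C,D,E,F,G,H} → run H
t=6: ready={B,C,D,E,F,G,H} → run H
t=7: ready={B,C,D,E,F,G,H} → run H
t=8: ready={B,C,D,E,F,G} → run E
t=9: ready={B,C,D,E,F,G} → run E
t=10: ready={B,C,D,E,F,G} → run E
t=11: ready={B,C,D,E,F,G} → run E
t=12: ready={B,C,D,F,G} → run F
t=13: ready={B,C,D,F,G} → run F
t=14: ready={B,C,D,F,G} → run F
t=15: ready={B,C,D,F,G} → run F
t=16: ready={B,C,D,F,G} → run F
t=17: ready={B,C,D,F,G} → run F
t=18: ready={B,C,D,F,G} → run F
t=19: ready={B,C,D,G} → run G
t=20: ready={B,C,D,G} → run G
t=21: ready={B,C,D,G} → run G
t=22: ready={B,C,D,G} → run G
t=23: ready={B,C,D,G} → run G
t=24: ready={B,C,D,G} → run G
t=25: ready={B,C,D,G} → run G
t=26: ready={B,C,D} → run C
t=27: ready={B,C,D} → run C
t=28: ready={B,C,D} → run C
t=29: ready={B,C,D} → run C
t=30: ready={B,C,D} → run C
t=31: ready={B,C,D} → run C
t=32: ready={B,D} → run D
t=33: ready={B,D} → run D
t=34: ready={B,D} → run D
t=35: ready={B} → run B
t=36: ready={B} → run B
t=37: ready={B} → run B
t=38: ready={B} → run B
t=39: ready={B} → run B
t=40: ready={B} → run B
t=41: ready={B} → run B
t=42: ready={B} → run B
t=43: (idle)
t=44: (idle)
t=45: (idle)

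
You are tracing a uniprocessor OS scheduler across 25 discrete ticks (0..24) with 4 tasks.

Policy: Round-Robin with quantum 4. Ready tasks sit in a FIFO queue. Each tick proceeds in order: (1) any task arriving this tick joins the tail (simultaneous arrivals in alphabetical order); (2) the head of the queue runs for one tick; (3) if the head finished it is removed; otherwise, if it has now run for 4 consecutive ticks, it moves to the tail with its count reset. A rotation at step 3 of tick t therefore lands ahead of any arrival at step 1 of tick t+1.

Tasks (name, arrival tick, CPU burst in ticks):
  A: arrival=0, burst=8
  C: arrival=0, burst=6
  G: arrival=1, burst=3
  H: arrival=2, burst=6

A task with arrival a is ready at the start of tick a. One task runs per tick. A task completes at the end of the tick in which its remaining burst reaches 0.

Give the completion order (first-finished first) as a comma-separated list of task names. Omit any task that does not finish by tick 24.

t=0: queue=[A,C] q_used=0 → run A
t=1: queue=[A,C,G] q_used=1 → run A
t=2: queue=[A,C,G,H] q_used=2 → run A
t=3: queue=[A,C,G,H] q_used=3 → run A
t=4: queue=[C,G,H,A] q_used=0 → run C
t=5: queue=[C,G,H,A] q_used=1 → run C
t=6: queue=[C,G,H,A] q_used=2 → run C
t=7: queue=[C,G,H,A] q_used=3 → run C
t=8: queue=[G,H,A,C] q_used=0 → run G
t=9: queue=[G,H,A,C] q_used=1 → run G
t=10: queue=[G,H,A,C] q_used=2 → run G
t=11: queue=[H,A,C] q_used=0 → run H
t=12: queue=[H,A,C] q_used=1 → run H
t=13: queue=[H,A,C] q_used=2 → run H
t=14: queue=[H,A,C] q_used=3 → run H
t=15: queue=[A,C,H] q_used=0 → run A
t=16: queue=[A,C,H] q_used=1 → run A
t=17: queue=[A,C,H] q_used=2 → run A
t=18: queue=[A,C,H] q_used=3 → run A
t=19: queue=[C,H] q_used=0 → run C
t=20: queue=[C,H] q_used=1 → run C
t=21: queue=[H] q_used=0 → run H
t=22: queue=[H] q_used=1 → run H
t=23: (idle)
t=24: (idle)

completion order = G, A, C, H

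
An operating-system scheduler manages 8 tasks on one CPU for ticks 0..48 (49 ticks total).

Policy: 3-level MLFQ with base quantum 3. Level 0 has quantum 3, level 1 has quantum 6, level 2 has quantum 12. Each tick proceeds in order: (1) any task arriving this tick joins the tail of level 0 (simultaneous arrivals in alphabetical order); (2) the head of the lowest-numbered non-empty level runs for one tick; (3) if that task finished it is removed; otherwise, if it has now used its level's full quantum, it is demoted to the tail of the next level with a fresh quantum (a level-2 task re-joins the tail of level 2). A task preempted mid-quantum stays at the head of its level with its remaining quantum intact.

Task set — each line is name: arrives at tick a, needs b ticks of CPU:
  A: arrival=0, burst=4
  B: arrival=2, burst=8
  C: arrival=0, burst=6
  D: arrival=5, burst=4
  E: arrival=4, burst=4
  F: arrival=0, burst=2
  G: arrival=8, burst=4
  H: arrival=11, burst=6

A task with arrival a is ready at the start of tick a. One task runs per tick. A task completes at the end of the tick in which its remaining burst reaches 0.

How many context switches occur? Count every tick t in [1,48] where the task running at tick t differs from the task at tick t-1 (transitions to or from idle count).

t=0: L0/L1/L2 = ACF/-/- → run A
t=1: L0/L1/L2 = ACF/-/- → run A
t=2: L0/L1/L2 = ACFB/-/- → run A
t=3: L0/L1/L2 = CFB/A/- → run C
t=4: L0/L1/L2 = CFBE/A/- → run C
t=5: L0/L1/L2 = CFBED/A/- → run C
t=6: L0/L1/L2 = FBED/AC/- → run F
t=7: L0/L1/L2 = FBED/AC/- → run F
t=8: L0/L1/L2 = BEDG/AC/- → run B
t=9: L0/L1/L2 = BEDG/AC/- → run B
t=10: L0/L1/L2 = BEDG/AC/- → run B
t=11: L0/L1/L2 = EDGH/ACB/- → run E
t=12: L0/L1/L2 = EDGH/ACB/- → run E
t=13: L0/L1/L2 = EDGH/ACB/- → run E
t=14: L0/L1/L2 = DGH/ACBE/- → run D
t=15: L0/L1/L2 = DGH/ACBE/- → run D
t=16: L0/L1/L2 = DGH/ACBE/- → run D
t=17: L0/L1/L2 = GH/ACBED/- → run G
t=18: L0/L1/L2 = GH/ACBED/- → run G
t=19: L0/L1/L2 = GH/ACBED/- → run G
t=20: L0/L1/L2 = H/ACBEDG/- → run H
t=21: L0/L1/L2 = H/ACBEDG/- → run H
t=22: L0/L1/L2 = H/ACBEDG/- → run H
t=23: L0/L1/L2 = -/ACBEDGH/- → run A
t=24: L0/L1/L2 = -/CBEDGH/- → run C
t=25: L0/L1/L2 = -/CBEDGH/- → run C
t=26: L0/L1/L2 = -/CBEDGH/- → run C
t=27: L0/L1/L2 = -/BEDGH/- → run B
t=28: L0/L1/L2 = -/BEDGH/- → run B
t=29: L0/L1/L2 = -/BEDGH/- → run B
t=30: L0/L1/L2 = -/BEDGH/- → run B
t=31: L0/L1/L2 = -/BEDGH/- → run B
t=32: L0/L1/L2 = -/EDGH/- → run E
t=33: L0/L1/L2 = -/DGH/- → run D
t=34: L0/L1/L2 = -/GH/- → run G
t=35: L0/L1/L2 = -/H/- → run H
t=36: L0/L1/L2 = -/H/- → run H
t=37: L0/L1/L2 = -/H/- → run H
t=38: (idle)
t=39: (idle)
t=40: (idle)
t=41: (idle)
t=42: (idle)
t=43: (idle)
t=44: (idle)
t=45: (idle)
t=46: (idle)
t=47: (idle)
t=48: (idle)

context switches = 15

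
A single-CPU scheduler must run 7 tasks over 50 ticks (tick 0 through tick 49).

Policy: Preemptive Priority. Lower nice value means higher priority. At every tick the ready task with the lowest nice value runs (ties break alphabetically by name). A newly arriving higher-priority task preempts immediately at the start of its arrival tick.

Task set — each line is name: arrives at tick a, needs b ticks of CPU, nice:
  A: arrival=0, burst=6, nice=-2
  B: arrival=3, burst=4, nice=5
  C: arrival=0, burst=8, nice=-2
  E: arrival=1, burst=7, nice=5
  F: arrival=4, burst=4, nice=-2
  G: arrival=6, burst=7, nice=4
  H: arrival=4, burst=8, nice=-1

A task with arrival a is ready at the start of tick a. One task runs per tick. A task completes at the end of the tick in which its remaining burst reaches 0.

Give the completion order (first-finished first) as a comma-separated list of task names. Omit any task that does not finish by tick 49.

completion order = A, C, F, H, G, B, E

t=0: ready={A,C} → run A
t=1: ready={A,C,E} → run A
t=2: ready={A,C,E} → run A
t=3: ready={A,B,C,E} → run A
t=4: ready={A,B,C,E,F,H} → run A
t=5: ready={A,B,C,E,F,H} → run A
t=6: ready={B,C,E,F,G,H} → run C
t=7: ready={B,C,E,F,G,H} → run C
t=8: ready={B,C,E,F,G,H} → run C
t=9: ready={B,C,E,F,G,H} → run C
t=10: ready={B,C,E,F,G,H} → run C
t=11: ready={B,C,E,F,G,H} → run C
t=12: ready={B,C,E,F,G,H} → run C
t=13: ready={B,C,E,F,G,H} → run C
t=14: ready={B,E,F,G,H} → run F
t=15: ready={B,E,F,G,H} → run F
t=16: ready={B,E,F,G,H} → run F
t=17: ready={B,E,F,G,H} → run F
t=18: ready={B,E,G,H} → run H
t=19: ready={B,E,G,H} → run H
t=20: ready={B,E,G,H} → run H
t=21: ready={B,E,G,H} → run H
t=22: ready={B,E,G,H} → run H
t=23: ready={B,E,G,H} → run H
t=24: ready={B,E,G,H} → run H
t=25: ready={B,E,G,H} → run H
t=26: ready={B,E,G} → run G
t=27: ready={B,E,G} → run G
t=28: ready={B,E,G} → run G
t=29: ready={B,E,G} → run G
t=30: ready={B,E,G} → run G
t=31: ready={B,E,G} → run G
t=32: ready={B,E,G} → run G
t=33: ready={B,E} → run B
t=34: ready={B,E} → run B
t=35: ready={B,E} → run B
t=36: ready={B,E} → run B
t=37: ready={E} → run E
t=38: ready={E} → run E
t=39: ready={E} → run E
t=40: ready={E} → run E
t=41: ready={E} → run E
t=42: ready={E} → run E
t=43: ready={E} → run E
t=44: (idle)
t=45: (idle)
t=46: (idle)
t=47: (idle)
t=48: (idle)
t=49: (idle)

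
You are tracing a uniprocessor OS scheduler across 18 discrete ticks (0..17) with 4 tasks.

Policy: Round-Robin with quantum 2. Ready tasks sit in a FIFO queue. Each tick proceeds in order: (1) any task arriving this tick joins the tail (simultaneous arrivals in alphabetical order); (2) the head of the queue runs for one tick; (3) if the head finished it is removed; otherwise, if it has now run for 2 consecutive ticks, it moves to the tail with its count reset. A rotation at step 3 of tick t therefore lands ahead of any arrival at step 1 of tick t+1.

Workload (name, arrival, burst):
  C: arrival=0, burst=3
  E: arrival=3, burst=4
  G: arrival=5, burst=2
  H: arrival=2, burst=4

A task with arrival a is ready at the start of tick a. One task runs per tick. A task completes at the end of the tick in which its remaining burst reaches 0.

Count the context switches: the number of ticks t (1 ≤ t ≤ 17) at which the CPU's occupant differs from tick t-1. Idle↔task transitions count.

t=0: queue=[C] q_used=0 → run C
t=1: queue=[C] q_used=1 → run C
t=2: queue=[C,H] q_used=0 → run C
t=3: queue=[H,E] q_used=0 → run H
t=4: queue=[H,E] q_used=1 → run H
t=5: queue=[E,H,G] q_used=0 → run E
t=6: queue=[E,H,G] q_used=1 → run E
t=7: queue=[H,G,E] q_used=0 → run H
t=8: queue=[H,G,E] q_used=1 → run H
t=9: queue=[G,E] q_used=0 → run G
t=10: queue=[G,E] q_used=1 → run G
t=11: queue=[E] q_used=0 → run E
t=12: queue=[E] q_used=1 → run E
t=13: (idle)
t=14: (idle)
t=15: (idle)
t=16: (idle)
t=17: (idle)

context switches = 6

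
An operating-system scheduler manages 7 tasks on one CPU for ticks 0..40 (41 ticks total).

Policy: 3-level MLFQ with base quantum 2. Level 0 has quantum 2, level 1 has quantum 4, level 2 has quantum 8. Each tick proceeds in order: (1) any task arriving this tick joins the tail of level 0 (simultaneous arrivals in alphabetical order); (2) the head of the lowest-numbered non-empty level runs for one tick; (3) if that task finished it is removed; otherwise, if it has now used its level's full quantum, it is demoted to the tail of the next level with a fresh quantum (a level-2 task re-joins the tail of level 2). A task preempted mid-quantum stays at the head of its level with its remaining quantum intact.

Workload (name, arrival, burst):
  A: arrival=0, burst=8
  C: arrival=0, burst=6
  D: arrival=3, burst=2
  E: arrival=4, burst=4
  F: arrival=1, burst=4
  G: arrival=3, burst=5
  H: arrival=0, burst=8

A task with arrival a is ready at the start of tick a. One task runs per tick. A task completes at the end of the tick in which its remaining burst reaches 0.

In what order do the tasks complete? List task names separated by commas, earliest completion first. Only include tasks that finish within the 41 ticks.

t=0: L0/L1/L2 = ACH/-/- → run A
t=1: L0/L1/L2 = ACHF/-/- → run A
t=2: L0/L1/L2 = CHF/A/- → run C
t=3: L0/L1/L2 = CHFDG/A/- → run C
t=4: L0/L1/L2 = HFDGE/AC/- → run H
t=5: L0/L1/L2 = HFDGE/AC/- → run H
t=6: L0/L1/L2 = FDGE/ACH/- → run F
t=7: L0/L1/L2 = FDGE/ACH/- → run F
t=8: L0/L1/L2 = DGE/ACHF/- → run D
t=9: L0/L1/L2 = DGE/ACHF/- → run D
t=10: L0/L1/L2 = GE/ACHF/- → run G
t=11: L0/L1/L2 = GE/ACHF/- → run G
t=12: L0/L1/L2 = E/ACHFG/- → run E
t=13: L0/L1/L2 = E/ACHFG/- → run E
t=14: L0/L1/L2 = -/ACHFGE/- → run A
t=15: L0/L1/L2 = -/ACHFGE/- → run A
t=16: L0/L1/L2 = -/ACHFGE/- → run A
t=17: L0/L1/L2 = -/ACHFGE/- → run A
t=18: L0/L1/L2 = -/CHFGE/A → run C
t=19: L0/L1/L2 = -/CHFGE/A → run C
t=20: L0/L1/L2 = -/CHFGE/A → run C
t=21: L0/L1/L2 = -/CHFGE/A → run C
t=22: L0/L1/L2 = -/HFGE/A → run H
t=23: L0/L1/L2 = -/HFGE/A → run H
t=24: L0/L1/L2 = -/HFGE/A → run H
t=25: L0/L1/L2 = -/HFGE/A → run H
t=26: L0/L1/L2 = -/FGE/AH → run F
t=27: L0/L1/L2 = -/FGE/AH → run F
t=28: L0/L1/L2 = -/GE/AH → run G
t=29: L0/L1/L2 = -/GE/AH → run G
t=30: L0/L1/L2 = -/GE/AH → run G
t=31: L0/L1/L2 = -/E/AH → run E
t=32: L0/L1/L2 = -/E/AH → run E
t=33: L0/L1/L2 = -/-/AH → run A
t=34: L0/L1/L2 = -/-/AH → run A
t=35: L0/L1/L2 = -/-/H → run H
t=36: L0/L1/L2 = -/-/H → run H
t=37: (idle)
t=38: (idle)
t=39: (idle)
t=40: (idle)

completion order = D, C, F, G, E, A, H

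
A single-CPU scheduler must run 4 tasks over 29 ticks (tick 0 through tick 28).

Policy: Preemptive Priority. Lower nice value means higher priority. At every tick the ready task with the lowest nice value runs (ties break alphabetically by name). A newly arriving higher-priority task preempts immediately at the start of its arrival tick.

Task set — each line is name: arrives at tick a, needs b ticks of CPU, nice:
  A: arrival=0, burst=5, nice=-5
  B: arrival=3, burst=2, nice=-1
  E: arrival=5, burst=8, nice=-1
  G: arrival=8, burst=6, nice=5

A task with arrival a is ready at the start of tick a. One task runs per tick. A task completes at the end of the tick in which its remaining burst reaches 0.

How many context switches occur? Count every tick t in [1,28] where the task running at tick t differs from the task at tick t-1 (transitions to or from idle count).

t=0: ready={A} → run A
t=1: ready={A} → run A
t=2: ready={A} → run A
t=3: ready={A,B} → run A
t=4: ready={A,B} → run A
t=5: ready={B,E} → run B
t=6: ready={B,E} → run B
t=7: ready={E} → run E
t=8: ready={E,G} → run E
t=9: ready={E,G} → run E
t=10: ready={E,G} → run E
t=11: ready={E,G} → run E
t=12: ready={E,G} → run E
t=13: ready={E,G} → run E
t=14: ready={E,G} → run E
t=15: ready={G} → run G
t=16: ready={G} → run G
t=17: ready={G} → run G
t=18: ready={G} → run G
t=19: ready={G} → run G
t=20: ready={G} → run G
t=21: (idle)
t=22: (idle)
t=23: (idle)
t=24: (idle)
t=25: (idle)
t=26: (idle)
t=27: (idle)
t=28: (idle)

context switches = 4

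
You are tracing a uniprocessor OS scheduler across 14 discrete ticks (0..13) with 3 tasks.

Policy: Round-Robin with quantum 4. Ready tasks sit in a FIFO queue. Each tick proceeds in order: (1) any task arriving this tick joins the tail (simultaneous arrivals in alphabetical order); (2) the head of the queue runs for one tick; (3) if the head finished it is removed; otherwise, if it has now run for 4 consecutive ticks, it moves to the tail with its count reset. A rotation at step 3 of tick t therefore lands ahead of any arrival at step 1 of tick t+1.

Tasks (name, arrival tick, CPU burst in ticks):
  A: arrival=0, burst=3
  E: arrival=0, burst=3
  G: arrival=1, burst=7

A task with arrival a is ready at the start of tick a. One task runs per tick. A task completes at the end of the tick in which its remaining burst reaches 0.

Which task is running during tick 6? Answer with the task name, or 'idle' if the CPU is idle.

t=0: queue=[A,E] q_used=0 → run A
t=1: queue=[A,E,G] q_used=1 → run A
t=2: queue=[A,E,G] q_used=2 → run A
t=3: queue=[E,G] q_used=0 → run E
t=4: queue=[E,G] q_used=1 → run E
t=5: queue=[E,G] q_used=2 → run E
t=6: queue=[G] q_used=0 → run G
t=7: queue=[G] q_used=1 → run G
t=8: queue=[G] q_used=2 → run G
t=9: queue=[G] q_used=3 → run G
t=10: queue=[G] q_used=0 → run G
t=11: queue=[G] q_used=1 → run G
t=12: queue=[G] q_used=2 → run G
t=13: (idle)

running at tick 6 = G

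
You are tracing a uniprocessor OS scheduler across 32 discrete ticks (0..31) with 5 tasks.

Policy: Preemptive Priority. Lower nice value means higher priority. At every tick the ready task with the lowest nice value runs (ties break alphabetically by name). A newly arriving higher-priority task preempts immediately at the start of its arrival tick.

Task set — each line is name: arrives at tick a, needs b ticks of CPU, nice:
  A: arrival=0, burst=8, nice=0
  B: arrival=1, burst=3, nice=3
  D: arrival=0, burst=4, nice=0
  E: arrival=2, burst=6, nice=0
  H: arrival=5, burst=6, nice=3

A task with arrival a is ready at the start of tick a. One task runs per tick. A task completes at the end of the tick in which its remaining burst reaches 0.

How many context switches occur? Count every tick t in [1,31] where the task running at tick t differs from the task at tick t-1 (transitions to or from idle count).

t=0: ready={A,D} → run A
t=1: ready={A,B,D} → run A
t=2: ready={A,B,D,E} → run A
t=3: ready={A,B,D,E} → run A
t=4: ready={A,B,D,E} → run A
t=5: ready={A,B,D,E,H} → run A
t=6: ready={A,B,D,E,H} → run A
t=7: ready={A,B,D,E,H} → run A
t=8: ready={B,D,E,H} → run D
t=9: ready={B,D,E,H} → run D
t=10: ready={B,D,E,H} → run D
t=11: ready={B,D,E,H} → run D
t=12: ready={B,E,H} → run E
t=13: ready={B,E,H} → run E
t=14: ready={B,E,H} → run E
t=15: ready={B,E,H} → run E
t=16: ready={B,E,H} → run E
t=17: ready={B,E,H} → run E
t=18: ready={B,H} → run B
t=19: ready={B,H} → run B
t=20: ready={B,H} → run B
t=21: ready={H} → run H
t=22: ready={H} → run H
t=23: ready={H} → run H
t=24: ready={H} → run H
t=25: ready={H} → run H
t=26: ready={H} → run H
t=27: (idle)
t=28: (idle)
t=29: (idle)
t=30: (idle)
t=31: (idle)

context switches = 5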